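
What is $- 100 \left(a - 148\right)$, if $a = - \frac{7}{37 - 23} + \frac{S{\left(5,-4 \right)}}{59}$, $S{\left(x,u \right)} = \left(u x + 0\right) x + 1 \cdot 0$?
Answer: $\frac{886150}{59} \approx 15019.0$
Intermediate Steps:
$S{\left(x,u \right)} = u x^{2}$ ($S{\left(x,u \right)} = u x x + 0 = u x^{2} + 0 = u x^{2}$)
$a = - \frac{259}{118}$ ($a = - \frac{7}{37 - 23} + \frac{\left(-4\right) 5^{2}}{59} = - \frac{7}{37 - 23} + \left(-4\right) 25 \cdot \frac{1}{59} = - \frac{7}{14} - \frac{100}{59} = \left(-7\right) \frac{1}{14} - \frac{100}{59} = - \frac{1}{2} - \frac{100}{59} = - \frac{259}{118} \approx -2.1949$)
$- 100 \left(a - 148\right) = - 100 \left(- \frac{259}{118} - 148\right) = \left(-100\right) \left(- \frac{17723}{118}\right) = \frac{886150}{59}$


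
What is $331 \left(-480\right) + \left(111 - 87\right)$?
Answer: $-158856$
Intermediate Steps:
$331 \left(-480\right) + \left(111 - 87\right) = -158880 + 24 = -158856$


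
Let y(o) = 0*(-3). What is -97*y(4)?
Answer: 0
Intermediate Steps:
y(o) = 0
-97*y(4) = -97*0 = 0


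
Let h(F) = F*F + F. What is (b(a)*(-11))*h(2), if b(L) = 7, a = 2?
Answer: -462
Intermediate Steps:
h(F) = F + F² (h(F) = F² + F = F + F²)
(b(a)*(-11))*h(2) = (7*(-11))*(2*(1 + 2)) = -154*3 = -77*6 = -462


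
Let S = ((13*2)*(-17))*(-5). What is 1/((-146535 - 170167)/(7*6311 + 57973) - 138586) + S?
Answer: 15643348594135/7078438301 ≈ 2210.0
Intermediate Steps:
S = 2210 (S = (26*(-17))*(-5) = -442*(-5) = 2210)
1/((-146535 - 170167)/(7*6311 + 57973) - 138586) + S = 1/((-146535 - 170167)/(7*6311 + 57973) - 138586) + 2210 = 1/(-316702/(44177 + 57973) - 138586) + 2210 = 1/(-316702/102150 - 138586) + 2210 = 1/(-316702*1/102150 - 138586) + 2210 = 1/(-158351/51075 - 138586) + 2210 = 1/(-7078438301/51075) + 2210 = -51075/7078438301 + 2210 = 15643348594135/7078438301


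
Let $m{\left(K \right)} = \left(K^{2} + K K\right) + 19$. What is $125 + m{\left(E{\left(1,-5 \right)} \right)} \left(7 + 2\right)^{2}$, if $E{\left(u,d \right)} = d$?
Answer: $5714$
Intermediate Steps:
$m{\left(K \right)} = 19 + 2 K^{2}$ ($m{\left(K \right)} = \left(K^{2} + K^{2}\right) + 19 = 2 K^{2} + 19 = 19 + 2 K^{2}$)
$125 + m{\left(E{\left(1,-5 \right)} \right)} \left(7 + 2\right)^{2} = 125 + \left(19 + 2 \left(-5\right)^{2}\right) \left(7 + 2\right)^{2} = 125 + \left(19 + 2 \cdot 25\right) 9^{2} = 125 + \left(19 + 50\right) 81 = 125 + 69 \cdot 81 = 125 + 5589 = 5714$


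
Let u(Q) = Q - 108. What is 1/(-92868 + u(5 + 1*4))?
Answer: -1/92967 ≈ -1.0756e-5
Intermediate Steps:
u(Q) = -108 + Q
1/(-92868 + u(5 + 1*4)) = 1/(-92868 + (-108 + (5 + 1*4))) = 1/(-92868 + (-108 + (5 + 4))) = 1/(-92868 + (-108 + 9)) = 1/(-92868 - 99) = 1/(-92967) = -1/92967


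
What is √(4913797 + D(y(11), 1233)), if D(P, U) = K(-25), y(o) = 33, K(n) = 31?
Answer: 2*√1228457 ≈ 2216.7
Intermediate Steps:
D(P, U) = 31
√(4913797 + D(y(11), 1233)) = √(4913797 + 31) = √4913828 = 2*√1228457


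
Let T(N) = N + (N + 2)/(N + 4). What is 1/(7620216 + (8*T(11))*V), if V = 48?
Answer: 5/38123864 ≈ 1.3115e-7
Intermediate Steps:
T(N) = N + (2 + N)/(4 + N)
1/(7620216 + (8*T(11))*V) = 1/(7620216 + (8*((2 + 11² + 5*11)/(4 + 11)))*48) = 1/(7620216 + (8*((2 + 121 + 55)/15))*48) = 1/(7620216 + (8*((1/15)*178))*48) = 1/(7620216 + (8*(178/15))*48) = 1/(7620216 + (1424/15)*48) = 1/(7620216 + 22784/5) = 1/(38123864/5) = 5/38123864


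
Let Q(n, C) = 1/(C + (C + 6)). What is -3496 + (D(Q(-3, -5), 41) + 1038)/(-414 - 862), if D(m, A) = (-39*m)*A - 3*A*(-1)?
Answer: -17849827/5104 ≈ -3497.2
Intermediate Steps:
Q(n, C) = 1/(6 + 2*C) (Q(n, C) = 1/(C + (6 + C)) = 1/(6 + 2*C))
D(m, A) = 3*A - 39*A*m (D(m, A) = -39*A*m + 3*A = 3*A - 39*A*m)
-3496 + (D(Q(-3, -5), 41) + 1038)/(-414 - 862) = -3496 + (3*41*(1 - 13/(2*(3 - 5))) + 1038)/(-414 - 862) = -3496 + (3*41*(1 - 13/(2*(-2))) + 1038)/(-1276) = -3496 + (3*41*(1 - 13*(-1)/(2*2)) + 1038)*(-1/1276) = -3496 + (3*41*(1 - 13*(-¼)) + 1038)*(-1/1276) = -3496 + (3*41*(1 + 13/4) + 1038)*(-1/1276) = -3496 + (3*41*(17/4) + 1038)*(-1/1276) = -3496 + (2091/4 + 1038)*(-1/1276) = -3496 + (6243/4)*(-1/1276) = -3496 - 6243/5104 = -17849827/5104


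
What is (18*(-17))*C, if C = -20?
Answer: 6120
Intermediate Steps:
(18*(-17))*C = (18*(-17))*(-20) = -306*(-20) = 6120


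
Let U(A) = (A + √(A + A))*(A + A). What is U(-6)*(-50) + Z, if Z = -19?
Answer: -3619 + 1200*I*√3 ≈ -3619.0 + 2078.5*I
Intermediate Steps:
U(A) = 2*A*(A + √2*√A) (U(A) = (A + √(2*A))*(2*A) = (A + √2*√A)*(2*A) = 2*A*(A + √2*√A))
U(-6)*(-50) + Z = (2*(-6)² + 2*√2*(-6)^(3/2))*(-50) - 19 = (2*36 + 2*√2*(-6*I*√6))*(-50) - 19 = (72 - 24*I*√3)*(-50) - 19 = (-3600 + 1200*I*√3) - 19 = -3619 + 1200*I*√3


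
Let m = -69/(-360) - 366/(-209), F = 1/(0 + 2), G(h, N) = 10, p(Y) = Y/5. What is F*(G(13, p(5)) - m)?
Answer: 202073/50160 ≈ 4.0286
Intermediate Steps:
p(Y) = Y/5 (p(Y) = Y*(1/5) = Y/5)
F = 1/2 ≈ 0.50000
m = 48727/25080 (m = -69*(-1/360) - 366*(-1/209) = 23/120 + 366/209 = 48727/25080 ≈ 1.9429)
F*(G(13, p(5)) - m) = (10 - 1*48727/25080)/2 = (10 - 48727/25080)/2 = (1/2)*(202073/25080) = 202073/50160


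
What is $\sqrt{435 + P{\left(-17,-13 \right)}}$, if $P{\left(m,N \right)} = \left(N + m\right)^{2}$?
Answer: $\sqrt{1335} \approx 36.538$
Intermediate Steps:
$\sqrt{435 + P{\left(-17,-13 \right)}} = \sqrt{435 + \left(-13 - 17\right)^{2}} = \sqrt{435 + \left(-30\right)^{2}} = \sqrt{435 + 900} = \sqrt{1335}$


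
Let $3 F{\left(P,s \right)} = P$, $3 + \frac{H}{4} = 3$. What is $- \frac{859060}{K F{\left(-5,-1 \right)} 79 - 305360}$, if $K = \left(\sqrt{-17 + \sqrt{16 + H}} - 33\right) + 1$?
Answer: $\frac{93133099968}{32648234477} - \frac{40719444 i \sqrt{13}}{32648234477} \approx 2.8526 - 0.0044969 i$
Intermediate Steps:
$H = 0$ ($H = -12 + 4 \cdot 3 = -12 + 12 = 0$)
$F{\left(P,s \right)} = \frac{P}{3}$
$K = -32 + i \sqrt{13}$ ($K = \left(\sqrt{-17 + \sqrt{16 + 0}} - 33\right) + 1 = \left(\sqrt{-17 + \sqrt{16}} - 33\right) + 1 = \left(\sqrt{-17 + 4} - 33\right) + 1 = \left(\sqrt{-13} - 33\right) + 1 = \left(i \sqrt{13} - 33\right) + 1 = \left(-33 + i \sqrt{13}\right) + 1 = -32 + i \sqrt{13} \approx -32.0 + 3.6056 i$)
$- \frac{859060}{K F{\left(-5,-1 \right)} 79 - 305360} = - \frac{859060}{\left(-32 + i \sqrt{13}\right) \frac{1}{3} \left(-5\right) 79 - 305360} = - \frac{859060}{\left(-32 + i \sqrt{13}\right) \left(- \frac{5}{3}\right) 79 - 305360} = - \frac{859060}{\left(\frac{160}{3} - \frac{5 i \sqrt{13}}{3}\right) 79 - 305360} = - \frac{859060}{\left(\frac{12640}{3} - \frac{395 i \sqrt{13}}{3}\right) - 305360} = - \frac{859060}{- \frac{903440}{3} - \frac{395 i \sqrt{13}}{3}}$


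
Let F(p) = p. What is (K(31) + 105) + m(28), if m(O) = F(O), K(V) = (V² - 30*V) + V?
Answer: 195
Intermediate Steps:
K(V) = V² - 29*V
m(O) = O
(K(31) + 105) + m(28) = (31*(-29 + 31) + 105) + 28 = (31*2 + 105) + 28 = (62 + 105) + 28 = 167 + 28 = 195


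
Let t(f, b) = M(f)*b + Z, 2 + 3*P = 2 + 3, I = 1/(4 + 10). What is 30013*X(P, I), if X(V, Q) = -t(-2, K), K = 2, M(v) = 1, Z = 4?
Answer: -180078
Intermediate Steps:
I = 1/14 ≈ 0.071429
P = 1 (P = -2/3 + (2 + 3)/3 = -2/3 + (1/3)*5 = -2/3 + 5/3 = 1)
t(f, b) = 4 + b (t(f, b) = 1*b + 4 = b + 4 = 4 + b)
X(V, Q) = -6 (X(V, Q) = -(4 + 2) = -1*6 = -6)
30013*X(P, I) = 30013*(-6) = -180078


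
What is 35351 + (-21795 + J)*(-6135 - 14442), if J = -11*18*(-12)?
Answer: 399620114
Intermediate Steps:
J = 2376 (J = -198*(-12) = 2376)
35351 + (-21795 + J)*(-6135 - 14442) = 35351 + (-21795 + 2376)*(-6135 - 14442) = 35351 - 19419*(-20577) = 35351 + 399584763 = 399620114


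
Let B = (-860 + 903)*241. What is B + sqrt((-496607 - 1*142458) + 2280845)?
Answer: 10363 + 6*sqrt(45605) ≈ 11644.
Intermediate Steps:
B = 10363 (B = 43*241 = 10363)
B + sqrt((-496607 - 1*142458) + 2280845) = 10363 + sqrt((-496607 - 1*142458) + 2280845) = 10363 + sqrt((-496607 - 142458) + 2280845) = 10363 + sqrt(-639065 + 2280845) = 10363 + sqrt(1641780) = 10363 + 6*sqrt(45605)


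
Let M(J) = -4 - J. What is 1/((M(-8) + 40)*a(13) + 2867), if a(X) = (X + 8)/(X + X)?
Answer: 13/37733 ≈ 0.00034453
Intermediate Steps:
a(X) = (8 + X)/(2*X) (a(X) = (8 + X)/((2*X)) = (8 + X)*(1/(2*X)) = (8 + X)/(2*X))
1/((M(-8) + 40)*a(13) + 2867) = 1/(((-4 - 1*(-8)) + 40)*((½)*(8 + 13)/13) + 2867) = 1/(((-4 + 8) + 40)*((½)*(1/13)*21) + 2867) = 1/((4 + 40)*(21/26) + 2867) = 1/(44*(21/26) + 2867) = 1/(462/13 + 2867) = 1/(37733/13) = 13/37733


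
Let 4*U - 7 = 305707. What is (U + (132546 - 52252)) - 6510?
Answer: 300425/2 ≈ 1.5021e+5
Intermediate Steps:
U = 152857/2 (U = 7/4 + (¼)*305707 = 7/4 + 305707/4 = 152857/2 ≈ 76429.)
(U + (132546 - 52252)) - 6510 = (152857/2 + (132546 - 52252)) - 6510 = (152857/2 + 80294) - 6510 = 313445/2 - 6510 = 300425/2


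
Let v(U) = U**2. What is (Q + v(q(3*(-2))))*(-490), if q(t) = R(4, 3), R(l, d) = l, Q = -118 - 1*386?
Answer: 239120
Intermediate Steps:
Q = -504 (Q = -118 - 386 = -504)
q(t) = 4
(Q + v(q(3*(-2))))*(-490) = (-504 + 4**2)*(-490) = (-504 + 16)*(-490) = -488*(-490) = 239120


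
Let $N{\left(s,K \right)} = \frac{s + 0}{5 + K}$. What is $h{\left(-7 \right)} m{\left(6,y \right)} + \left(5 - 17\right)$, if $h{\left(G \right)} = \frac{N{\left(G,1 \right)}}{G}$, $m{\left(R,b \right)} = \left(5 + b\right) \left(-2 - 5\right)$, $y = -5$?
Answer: $-12$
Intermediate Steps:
$N{\left(s,K \right)} = \frac{s}{5 + K}$
$m{\left(R,b \right)} = -35 - 7 b$ ($m{\left(R,b \right)} = \left(5 + b\right) \left(-7\right) = -35 - 7 b$)
$h{\left(G \right)} = \frac{1}{6}$ ($h{\left(G \right)} = \frac{G \frac{1}{5 + 1}}{G} = \frac{G \frac{1}{6}}{G} = \frac{\frac{1}{6} G}{G} = \frac{1}{6}$)
$h{\left(-7 \right)} m{\left(6,y \right)} + \left(5 - 17\right) = \frac{-35 - -35}{6} + \left(5 - 17\right) = \frac{-35 + 35}{6} - 12 = \frac{1}{6} \cdot 0 - 12 = 0 - 12 = -12$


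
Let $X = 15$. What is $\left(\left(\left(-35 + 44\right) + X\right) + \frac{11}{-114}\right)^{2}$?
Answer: $\frac{7425625}{12996} \approx 571.38$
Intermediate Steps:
$\left(\left(\left(-35 + 44\right) + X\right) + \frac{11}{-114}\right)^{2} = \left(\left(\left(-35 + 44\right) + 15\right) + \frac{11}{-114}\right)^{2} = \left(\left(9 + 15\right) + 11 \left(- \frac{1}{114}\right)\right)^{2} = \left(24 - \frac{11}{114}\right)^{2} = \left(\frac{2725}{114}\right)^{2} = \frac{7425625}{12996}$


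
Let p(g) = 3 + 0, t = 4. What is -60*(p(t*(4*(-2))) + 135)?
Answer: -8280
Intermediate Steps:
p(g) = 3
-60*(p(t*(4*(-2))) + 135) = -60*(3 + 135) = -60*138 = -8280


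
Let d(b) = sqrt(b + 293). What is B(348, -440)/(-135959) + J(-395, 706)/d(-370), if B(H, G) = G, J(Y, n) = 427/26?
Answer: 440/135959 - 61*I*sqrt(77)/286 ≈ 0.0032363 - 1.8716*I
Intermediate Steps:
J(Y, n) = 427/26 (J(Y, n) = 427*(1/26) = 427/26)
d(b) = sqrt(293 + b)
B(348, -440)/(-135959) + J(-395, 706)/d(-370) = -440/(-135959) + 427/(26*(sqrt(293 - 370))) = -440*(-1/135959) + 427/(26*(sqrt(-77))) = 440/135959 + 427/(26*((I*sqrt(77)))) = 440/135959 + 427*(-I*sqrt(77)/77)/26 = 440/135959 - 61*I*sqrt(77)/286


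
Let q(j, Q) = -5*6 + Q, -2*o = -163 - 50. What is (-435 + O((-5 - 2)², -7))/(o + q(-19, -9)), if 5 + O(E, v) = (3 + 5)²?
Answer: -752/135 ≈ -5.5704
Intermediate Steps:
o = 213/2 (o = -(-163 - 50)/2 = -½*(-213) = 213/2 ≈ 106.50)
q(j, Q) = -30 + Q
O(E, v) = 59 (O(E, v) = -5 + (3 + 5)² = -5 + 8² = -5 + 64 = 59)
(-435 + O((-5 - 2)², -7))/(o + q(-19, -9)) = (-435 + 59)/(213/2 + (-30 - 9)) = -376/(213/2 - 39) = -376/135/2 = -376*2/135 = -752/135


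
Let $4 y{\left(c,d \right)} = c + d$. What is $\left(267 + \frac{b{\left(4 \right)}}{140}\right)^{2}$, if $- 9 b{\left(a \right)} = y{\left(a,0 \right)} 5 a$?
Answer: $\frac{282912400}{3969} \approx 71281.0$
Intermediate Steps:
$y{\left(c,d \right)} = \frac{c}{4} + \frac{d}{4}$ ($y{\left(c,d \right)} = \frac{c + d}{4} = \frac{c}{4} + \frac{d}{4}$)
$b{\left(a \right)} = - \frac{5 a^{2}}{36}$ ($b{\left(a \right)} = - \frac{\left(\frac{a}{4} + \frac{1}{4} \cdot 0\right) 5 a}{9} = - \frac{\left(\frac{a}{4} + 0\right) 5 a}{9} = - \frac{\frac{a}{4} \cdot 5 a}{9} = - \frac{\frac{5 a}{4} a}{9} = - \frac{\frac{5}{4} a^{2}}{9} = - \frac{5 a^{2}}{36}$)
$\left(267 + \frac{b{\left(4 \right)}}{140}\right)^{2} = \left(267 + \frac{\left(- \frac{5}{36}\right) 4^{2}}{140}\right)^{2} = \left(267 + \left(- \frac{5}{36}\right) 16 \cdot \frac{1}{140}\right)^{2} = \left(267 - \frac{1}{63}\right)^{2} = \left(\frac{16820}{63}\right)^{2} = \frac{282912400}{3969}$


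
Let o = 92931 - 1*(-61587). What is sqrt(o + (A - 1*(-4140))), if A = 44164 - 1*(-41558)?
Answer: 2*sqrt(61095) ≈ 494.35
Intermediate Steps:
A = 85722 (A = 44164 + 41558 = 85722)
o = 154518 (o = 92931 + 61587 = 154518)
sqrt(o + (A - 1*(-4140))) = sqrt(154518 + (85722 - 1*(-4140))) = sqrt(154518 + (85722 + 4140)) = sqrt(154518 + 89862) = sqrt(244380) = 2*sqrt(61095)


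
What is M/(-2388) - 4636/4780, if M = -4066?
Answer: 1045589/1426830 ≈ 0.73281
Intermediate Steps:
M/(-2388) - 4636/4780 = -4066/(-2388) - 4636/4780 = -4066*(-1/2388) - 4636*1/4780 = 2033/1194 - 1159/1195 = 1045589/1426830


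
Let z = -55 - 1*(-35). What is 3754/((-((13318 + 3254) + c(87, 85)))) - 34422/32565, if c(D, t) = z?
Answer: -115333659/89835980 ≈ -1.2838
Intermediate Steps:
z = -20 (z = -55 + 35 = -20)
c(D, t) = -20
3754/((-((13318 + 3254) + c(87, 85)))) - 34422/32565 = 3754/((-((13318 + 3254) - 20))) - 34422/32565 = 3754/((-(16572 - 20))) - 34422*1/32565 = 3754/((-1*16552)) - 11474/10855 = 3754/(-16552) - 11474/10855 = 3754*(-1/16552) - 11474/10855 = -1877/8276 - 11474/10855 = -115333659/89835980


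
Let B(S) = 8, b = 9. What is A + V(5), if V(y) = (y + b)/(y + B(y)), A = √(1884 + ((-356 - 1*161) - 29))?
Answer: 14/13 + √1338 ≈ 37.656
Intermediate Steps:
A = √1338 (A = √(1884 + ((-356 - 161) - 29)) = √(1884 + (-517 - 29)) = √(1884 - 546) = √1338 ≈ 36.579)
V(y) = (9 + y)/(8 + y) (V(y) = (y + 9)/(y + 8) = (9 + y)/(8 + y))
A + V(5) = √1338 + (9 + 5)/(8 + 5) = √1338 + 14/13 = 14/13 + √1338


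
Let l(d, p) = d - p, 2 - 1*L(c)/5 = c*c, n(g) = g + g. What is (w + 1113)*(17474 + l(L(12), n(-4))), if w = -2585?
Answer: -24688384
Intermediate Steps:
n(g) = 2*g
L(c) = 10 - 5*c**2 (L(c) = 10 - 5*c*c = 10 - 5*c**2)
(w + 1113)*(17474 + l(L(12), n(-4))) = (-2585 + 1113)*(17474 + ((10 - 5*12**2) - 2*(-4))) = -1472*(17474 + ((10 - 5*144) - 1*(-8))) = -1472*(17474 + ((10 - 720) + 8)) = -1472*(17474 + (-710 + 8)) = -1472*(17474 - 702) = -1472*16772 = -24688384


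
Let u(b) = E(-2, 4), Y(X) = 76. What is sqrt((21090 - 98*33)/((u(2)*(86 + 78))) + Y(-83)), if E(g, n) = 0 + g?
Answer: 2*sqrt(9061)/41 ≈ 4.6434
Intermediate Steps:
E(g, n) = g
u(b) = -2
sqrt((21090 - 98*33)/((u(2)*(86 + 78))) + Y(-83)) = sqrt((21090 - 98*33)/((-2*(86 + 78))) + 76) = sqrt((21090 - 1*3234)/((-2*164)) + 76) = sqrt((21090 - 3234)/(-328) + 76) = sqrt(17856*(-1/328) + 76) = sqrt(-2232/41 + 76) = sqrt(884/41) = 2*sqrt(9061)/41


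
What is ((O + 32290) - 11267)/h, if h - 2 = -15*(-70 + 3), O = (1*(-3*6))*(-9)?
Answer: 1115/53 ≈ 21.038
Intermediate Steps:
O = 162 (O = (1*(-18))*(-9) = -18*(-9) = 162)
h = 1007 (h = 2 - 15*(-70 + 3) = 2 - 15*(-67) = 2 + 1005 = 1007)
((O + 32290) - 11267)/h = ((162 + 32290) - 11267)/1007 = (32452 - 11267)*(1/1007) = 21185*(1/1007) = 1115/53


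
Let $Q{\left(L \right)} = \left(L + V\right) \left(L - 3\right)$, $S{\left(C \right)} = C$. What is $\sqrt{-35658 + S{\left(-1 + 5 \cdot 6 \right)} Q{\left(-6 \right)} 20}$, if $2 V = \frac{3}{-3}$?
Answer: $24 i \sqrt{3} \approx 41.569 i$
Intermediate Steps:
$V = - \frac{1}{2}$ ($V = \frac{3 \frac{1}{-3}}{2} = \frac{3 \left(- \frac{1}{3}\right)}{2} = \frac{1}{2} \left(-1\right) = - \frac{1}{2} \approx -0.5$)
$Q{\left(L \right)} = \left(-3 + L\right) \left(- \frac{1}{2} + L\right)$ ($Q{\left(L \right)} = \left(L - \frac{1}{2}\right) \left(L - 3\right) = \left(- \frac{1}{2} + L\right) \left(-3 + L\right) = \left(-3 + L\right) \left(- \frac{1}{2} + L\right)$)
$\sqrt{-35658 + S{\left(-1 + 5 \cdot 6 \right)} Q{\left(-6 \right)} 20} = \sqrt{-35658 + \left(-1 + 5 \cdot 6\right) \left(\frac{3}{2} + \left(-6\right)^{2} - -21\right) 20} = \sqrt{-35658 + \left(-1 + 30\right) \left(\frac{3}{2} + 36 + 21\right) 20} = \sqrt{-35658 + 29 \cdot \frac{117}{2} \cdot 20} = \sqrt{-35658 + \frac{3393}{2} \cdot 20} = \sqrt{-35658 + 33930} = \sqrt{-1728} = 24 i \sqrt{3}$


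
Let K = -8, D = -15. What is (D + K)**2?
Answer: 529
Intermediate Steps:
(D + K)**2 = (-15 - 8)**2 = (-23)**2 = 529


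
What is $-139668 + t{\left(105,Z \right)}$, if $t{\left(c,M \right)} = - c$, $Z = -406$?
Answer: $-139773$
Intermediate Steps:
$-139668 + t{\left(105,Z \right)} = -139668 - 105 = -139773$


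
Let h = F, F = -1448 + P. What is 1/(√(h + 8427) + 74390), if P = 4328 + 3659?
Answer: 37195/2766928567 - √14966/5533857134 ≈ 1.3421e-5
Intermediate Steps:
P = 7987
F = 6539 (F = -1448 + 7987 = 6539)
h = 6539
1/(√(h + 8427) + 74390) = 1/(√(6539 + 8427) + 74390) = 1/(√14966 + 74390) = 1/(74390 + √14966)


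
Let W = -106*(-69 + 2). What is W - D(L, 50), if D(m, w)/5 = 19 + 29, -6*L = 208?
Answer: 6862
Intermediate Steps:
L = -104/3 (L = -1/6*208 = -104/3 ≈ -34.667)
W = 7102 (W = -106*(-67) = 7102)
D(m, w) = 240 (D(m, w) = 5*(19 + 29) = 5*48 = 240)
W - D(L, 50) = 7102 - 1*240 = 7102 - 240 = 6862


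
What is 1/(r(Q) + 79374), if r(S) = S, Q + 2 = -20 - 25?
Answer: 1/79327 ≈ 1.2606e-5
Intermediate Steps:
Q = -47 (Q = -2 + (-20 - 25) = -2 - 45 = -47)
1/(r(Q) + 79374) = 1/(-47 + 79374) = 1/79327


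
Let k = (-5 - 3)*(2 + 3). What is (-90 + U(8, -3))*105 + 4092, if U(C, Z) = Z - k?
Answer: -1473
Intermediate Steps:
k = -40 (k = -8*5 = -40)
U(C, Z) = 40 + Z (U(C, Z) = Z - 1*(-40) = Z + 40 = 40 + Z)
(-90 + U(8, -3))*105 + 4092 = (-90 + (40 - 3))*105 + 4092 = (-90 + 37)*105 + 4092 = -53*105 + 4092 = -5565 + 4092 = -1473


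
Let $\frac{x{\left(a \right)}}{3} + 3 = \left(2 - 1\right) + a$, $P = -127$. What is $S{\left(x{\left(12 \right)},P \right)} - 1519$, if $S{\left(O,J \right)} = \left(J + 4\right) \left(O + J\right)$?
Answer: $10412$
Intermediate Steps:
$x{\left(a \right)} = -6 + 3 a$ ($x{\left(a \right)} = -9 + 3 \left(\left(2 - 1\right) + a\right) = -9 + 3 \left(1 + a\right) = -9 + \left(3 + 3 a\right) = -6 + 3 a$)
$S{\left(O,J \right)} = \left(4 + J\right) \left(J + O\right)$
$S{\left(x{\left(12 \right)},P \right)} - 1519 = \left(\left(-127\right)^{2} + 4 \left(-127\right) + 4 \left(-6 + 3 \cdot 12\right) - 127 \left(-6 + 3 \cdot 12\right)\right) - 1519 = \left(16129 - 508 + 4 \left(-6 + 36\right) - 127 \left(-6 + 36\right)\right) - 1519 = \left(16129 - 508 + 4 \cdot 30 - 3810\right) - 1519 = \left(16129 - 508 + 120 - 3810\right) - 1519 = 11931 - 1519 = 10412$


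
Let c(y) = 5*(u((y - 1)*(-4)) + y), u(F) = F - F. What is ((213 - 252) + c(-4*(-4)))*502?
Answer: 20582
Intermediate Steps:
u(F) = 0
c(y) = 5*y (c(y) = 5*(0 + y) = 5*y)
((213 - 252) + c(-4*(-4)))*502 = ((213 - 252) + 5*(-4*(-4)))*502 = (-39 + 5*16)*502 = (-39 + 80)*502 = 41*502 = 20582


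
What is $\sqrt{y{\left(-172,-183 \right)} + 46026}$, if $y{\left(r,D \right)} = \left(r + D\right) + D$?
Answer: $4 \sqrt{2843} \approx 213.28$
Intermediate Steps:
$y{\left(r,D \right)} = r + 2 D$ ($y{\left(r,D \right)} = \left(D + r\right) + D = r + 2 D$)
$\sqrt{y{\left(-172,-183 \right)} + 46026} = \sqrt{\left(-172 + 2 \left(-183\right)\right) + 46026} = \sqrt{\left(-172 - 366\right) + 46026} = \sqrt{-538 + 46026} = \sqrt{45488} = 4 \sqrt{2843}$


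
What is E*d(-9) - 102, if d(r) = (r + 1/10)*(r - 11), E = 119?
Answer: 21080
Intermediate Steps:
d(r) = (-11 + r)*(⅒ + r) (d(r) = (r + ⅒)*(-11 + r) = (⅒ + r)*(-11 + r) = (-11 + r)*(⅒ + r))
E*d(-9) - 102 = 119*(-11/10 + (-9)² - 109/10*(-9)) - 102 = 119*(-11/10 + 81 + 981/10) - 102 = 119*178 - 102 = 21182 - 102 = 21080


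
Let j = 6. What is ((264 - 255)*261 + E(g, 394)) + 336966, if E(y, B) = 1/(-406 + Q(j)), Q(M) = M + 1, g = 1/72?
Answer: 135386684/399 ≈ 3.3932e+5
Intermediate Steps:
g = 1/72 ≈ 0.013889
Q(M) = 1 + M
E(y, B) = -1/399 (E(y, B) = 1/(-406 + (1 + 6)) = 1/(-406 + 7) = 1/(-399) = -1/399)
((264 - 255)*261 + E(g, 394)) + 336966 = ((264 - 255)*261 - 1/399) + 336966 = (9*261 - 1/399) + 336966 = (2349 - 1/399) + 336966 = 937250/399 + 336966 = 135386684/399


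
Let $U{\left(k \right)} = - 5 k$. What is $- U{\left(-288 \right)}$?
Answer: $-1440$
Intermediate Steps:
$- U{\left(-288 \right)} = - \left(-5\right) \left(-288\right) = \left(-1\right) 1440 = -1440$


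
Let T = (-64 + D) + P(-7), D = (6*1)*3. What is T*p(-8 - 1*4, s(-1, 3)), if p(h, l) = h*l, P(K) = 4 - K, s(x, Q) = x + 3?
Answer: 840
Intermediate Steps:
s(x, Q) = 3 + x
D = 18 (D = 6*3 = 18)
T = -35 (T = (-64 + 18) + (4 - 1*(-7)) = -46 + (4 + 7) = -46 + 11 = -35)
T*p(-8 - 1*4, s(-1, 3)) = -35*(-8 - 1*4)*(3 - 1) = -35*(-8 - 4)*2 = -(-420)*2 = -35*(-24) = 840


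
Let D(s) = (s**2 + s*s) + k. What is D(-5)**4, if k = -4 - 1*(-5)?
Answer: 6765201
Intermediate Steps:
k = 1 (k = -4 + 5 = 1)
D(s) = 1 + 2*s**2 (D(s) = (s**2 + s*s) + 1 = (s**2 + s**2) + 1 = 2*s**2 + 1 = 1 + 2*s**2)
D(-5)**4 = (1 + 2*(-5)**2)**4 = (1 + 2*25)**4 = (1 + 50)**4 = 51**4 = 6765201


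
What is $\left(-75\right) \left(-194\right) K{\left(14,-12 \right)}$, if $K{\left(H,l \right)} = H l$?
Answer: $-2444400$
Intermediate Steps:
$\left(-75\right) \left(-194\right) K{\left(14,-12 \right)} = \left(-75\right) \left(-194\right) 14 \left(-12\right) = 14550 \left(-168\right) = -2444400$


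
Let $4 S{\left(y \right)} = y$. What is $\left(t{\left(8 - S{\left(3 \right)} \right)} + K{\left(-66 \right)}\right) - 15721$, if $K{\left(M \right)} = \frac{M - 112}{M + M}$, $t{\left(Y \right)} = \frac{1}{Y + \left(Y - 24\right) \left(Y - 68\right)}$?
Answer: $- \frac{17011837253}{1082202} \approx -15720.0$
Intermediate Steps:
$S{\left(y \right)} = \frac{y}{4}$
$t{\left(Y \right)} = \frac{1}{Y + \left(-68 + Y\right) \left(-24 + Y\right)}$ ($t{\left(Y \right)} = \frac{1}{Y + \left(-24 + Y\right) \left(-68 + Y\right)} = \frac{1}{Y + \left(-68 + Y\right) \left(-24 + Y\right)}$)
$K{\left(M \right)} = \frac{-112 + M}{2 M}$
$\left(t{\left(8 - S{\left(3 \right)} \right)} + K{\left(-66 \right)}\right) - 15721 = \left(\frac{1}{1632 + \left(8 - \frac{1}{4} \cdot 3\right)^{2} - 91 \left(8 - \frac{1}{4} \cdot 3\right)} + \frac{-112 - 66}{2 \left(-66\right)}\right) - 15721 = \left(\frac{1}{1632 + \left(8 - \frac{3}{4}\right)^{2} - 91 \left(8 - \frac{3}{4}\right)} + \frac{1}{2} \left(- \frac{1}{66}\right) \left(-178\right)\right) - 15721 = \left(\frac{1}{1632 + \left(8 - \frac{3}{4}\right)^{2} - 91 \left(8 - \frac{3}{4}\right)} + \frac{89}{66}\right) - 15721 = \left(\frac{1}{1632 + \left(\frac{29}{4}\right)^{2} - \frac{2639}{4}} + \frac{89}{66}\right) - 15721 = \left(\frac{1}{1632 + \frac{841}{16} - \frac{2639}{4}} + \frac{89}{66}\right) - 15721 = \left(\frac{1}{\frac{16397}{16}} + \frac{89}{66}\right) - 15721 = \left(\frac{16}{16397} + \frac{89}{66}\right) - 15721 = \frac{1460389}{1082202} - 15721 = - \frac{17011837253}{1082202}$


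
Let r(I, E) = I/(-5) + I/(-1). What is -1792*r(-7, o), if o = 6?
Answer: -75264/5 ≈ -15053.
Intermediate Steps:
r(I, E) = -6*I/5 (r(I, E) = I*(-⅕) + I*(-1) = -I/5 - I = -6*I/5)
-1792*r(-7, o) = -(-10752)*(-7)/5 = -1792*42/5 = -75264/5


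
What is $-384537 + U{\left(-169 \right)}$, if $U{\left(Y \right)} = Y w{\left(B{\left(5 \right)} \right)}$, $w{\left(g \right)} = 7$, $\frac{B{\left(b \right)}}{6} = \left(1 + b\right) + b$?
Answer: $-385720$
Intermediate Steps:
$B{\left(b \right)} = 6 + 12 b$ ($B{\left(b \right)} = 6 \left(\left(1 + b\right) + b\right) = 6 \left(1 + 2 b\right) = 6 + 12 b$)
$U{\left(Y \right)} = 7 Y$ ($U{\left(Y \right)} = Y 7 = 7 Y$)
$-384537 + U{\left(-169 \right)} = -384537 + 7 \left(-169\right) = -384537 - 1183 = -385720$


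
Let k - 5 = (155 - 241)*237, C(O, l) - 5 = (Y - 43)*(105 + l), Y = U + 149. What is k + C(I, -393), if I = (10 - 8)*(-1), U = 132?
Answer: -88916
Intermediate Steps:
Y = 281 (Y = 132 + 149 = 281)
I = -2 (I = 2*(-1) = -2)
C(O, l) = 24995 + 238*l (C(O, l) = 5 + (281 - 43)*(105 + l) = 5 + 238*(105 + l) = 5 + (24990 + 238*l) = 24995 + 238*l)
k = -20377 (k = 5 + (155 - 241)*237 = 5 - 86*237 = 5 - 20382 = -20377)
k + C(I, -393) = -20377 + (24995 + 238*(-393)) = -20377 + (24995 - 93534) = -20377 - 68539 = -88916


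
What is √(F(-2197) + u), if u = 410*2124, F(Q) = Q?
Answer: √868643 ≈ 932.01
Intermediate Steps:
u = 870840
√(F(-2197) + u) = √(-2197 + 870840) = √868643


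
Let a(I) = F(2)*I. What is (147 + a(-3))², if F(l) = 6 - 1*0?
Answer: 16641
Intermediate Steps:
F(l) = 6 (F(l) = 6 + 0 = 6)
a(I) = 6*I
(147 + a(-3))² = (147 + 6*(-3))² = (147 - 18)² = 129² = 16641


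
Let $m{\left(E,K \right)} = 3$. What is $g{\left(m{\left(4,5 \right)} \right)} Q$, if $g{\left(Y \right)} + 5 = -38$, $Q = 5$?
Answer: $-215$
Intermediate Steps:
$g{\left(Y \right)} = -43$ ($g{\left(Y \right)} = -5 - 38 = -43$)
$g{\left(m{\left(4,5 \right)} \right)} Q = \left(-43\right) 5 = -215$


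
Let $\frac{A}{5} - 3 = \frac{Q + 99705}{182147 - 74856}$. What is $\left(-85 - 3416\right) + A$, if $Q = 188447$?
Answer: $- \frac{372575666}{107291} \approx -3472.6$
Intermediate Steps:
$A = \frac{3050125}{107291}$ ($A = 15 + 5 \frac{188447 + 99705}{182147 - 74856} = 15 + 5 \cdot \frac{288152}{107291} = 15 + \frac{1440760}{107291} = \frac{3050125}{107291} \approx 28.429$)
$\left(-85 - 3416\right) + A = \left(-85 - 3416\right) + \frac{3050125}{107291} = -3501 + \frac{3050125}{107291} = - \frac{372575666}{107291}$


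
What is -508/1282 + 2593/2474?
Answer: 1033717/1585834 ≈ 0.65184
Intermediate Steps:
-508/1282 + 2593/2474 = -508*1/1282 + 2593*(1/2474) = -254/641 + 2593/2474 = 1033717/1585834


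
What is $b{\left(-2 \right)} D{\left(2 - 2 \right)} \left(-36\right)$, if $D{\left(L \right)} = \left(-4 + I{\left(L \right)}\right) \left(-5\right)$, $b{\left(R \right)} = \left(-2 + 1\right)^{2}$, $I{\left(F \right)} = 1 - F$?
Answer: $-540$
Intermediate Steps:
$b{\left(R \right)} = 1$ ($b{\left(R \right)} = \left(-1\right)^{2} = 1$)
$D{\left(L \right)} = 15 + 5 L$ ($D{\left(L \right)} = \left(-4 - \left(-1 + L\right)\right) \left(-5\right) = \left(-3 - L\right) \left(-5\right) = 15 + 5 L$)
$b{\left(-2 \right)} D{\left(2 - 2 \right)} \left(-36\right) = 1 \left(15 + 5 \left(2 - 2\right)\right) \left(-36\right) = 1 \left(15 + 5 \cdot 0\right) \left(-36\right) = 1 \left(15 + 0\right) \left(-36\right) = 1 \cdot 15 \left(-36\right) = 15 \left(-36\right) = -540$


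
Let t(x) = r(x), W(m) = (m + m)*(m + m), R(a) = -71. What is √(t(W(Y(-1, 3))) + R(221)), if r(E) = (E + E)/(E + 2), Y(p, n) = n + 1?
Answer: I*√75207/33 ≈ 8.3103*I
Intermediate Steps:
Y(p, n) = 1 + n
W(m) = 4*m² (W(m) = (2*m)*(2*m) = 4*m²)
r(E) = 2*E/(2 + E) (r(E) = (2*E)/(2 + E) = 2*E/(2 + E))
t(x) = 2*x/(2 + x)
√(t(W(Y(-1, 3))) + R(221)) = √(2*(4*(1 + 3)²)/(2 + 4*(1 + 3)²) - 71) = √(2*(4*4²)/(2 + 4*4²) - 71) = √(2*(4*16)/(2 + 4*16) - 71) = √(2*64/(2 + 64) - 71) = √(2*64/66 - 71) = √(2*64*(1/66) - 71) = √(64/33 - 71) = √(-2279/33) = I*√75207/33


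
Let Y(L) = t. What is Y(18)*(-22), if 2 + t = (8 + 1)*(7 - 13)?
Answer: 1232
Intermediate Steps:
t = -56 (t = -2 + (8 + 1)*(7 - 13) = -2 + 9*(-6) = -2 - 54 = -56)
Y(L) = -56
Y(18)*(-22) = -56*(-22) = 1232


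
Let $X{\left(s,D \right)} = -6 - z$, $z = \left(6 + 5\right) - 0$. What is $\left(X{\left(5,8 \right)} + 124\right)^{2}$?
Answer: $11449$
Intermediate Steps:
$z = 11$ ($z = 11 + 0 = 11$)
$X{\left(s,D \right)} = -17$ ($X{\left(s,D \right)} = -6 - 11 = -17$)
$\left(X{\left(5,8 \right)} + 124\right)^{2} = \left(-17 + 124\right)^{2} = 107^{2} = 11449$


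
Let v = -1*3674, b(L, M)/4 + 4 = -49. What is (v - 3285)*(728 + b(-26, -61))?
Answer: -3590844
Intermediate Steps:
b(L, M) = -212 (b(L, M) = -16 + 4*(-49) = -16 - 196 = -212)
v = -3674
(v - 3285)*(728 + b(-26, -61)) = (-3674 - 3285)*(728 - 212) = -6959*516 = -3590844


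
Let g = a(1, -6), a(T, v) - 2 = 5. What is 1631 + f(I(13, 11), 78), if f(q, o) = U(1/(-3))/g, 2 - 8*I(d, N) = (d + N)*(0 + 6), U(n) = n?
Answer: 34250/21 ≈ 1631.0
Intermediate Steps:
a(T, v) = 7 (a(T, v) = 2 + 5 = 7)
g = 7
I(d, N) = 1/4 - 3*N/4 - 3*d/4 (I(d, N) = 1/4 - (d + N)*(0 + 6)/8 = 1/4 - (N + d)*6/8 = 1/4 - (6*N + 6*d)/8 = 1/4 + (-3*N/4 - 3*d/4) = 1/4 - 3*N/4 - 3*d/4)
f(q, o) = -1/21 (f(q, o) = 1/(-3*7) = -1/3*1/7 = -1/21)
1631 + f(I(13, 11), 78) = 1631 - 1/21 = 34250/21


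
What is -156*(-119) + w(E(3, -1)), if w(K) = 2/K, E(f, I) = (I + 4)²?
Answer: 167078/9 ≈ 18564.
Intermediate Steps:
E(f, I) = (4 + I)²
-156*(-119) + w(E(3, -1)) = -156*(-119) + 2/((4 - 1)²) = 18564 + 2/(3²) = 18564 + 2/9 = 167078/9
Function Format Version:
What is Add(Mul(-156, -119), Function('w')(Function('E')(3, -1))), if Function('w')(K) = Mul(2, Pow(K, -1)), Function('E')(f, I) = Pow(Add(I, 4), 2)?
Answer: Rational(167078, 9) ≈ 18564.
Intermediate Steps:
Function('E')(f, I) = Pow(Add(4, I), 2)
Add(Mul(-156, -119), Function('w')(Function('E')(3, -1))) = Add(Mul(-156, -119), Mul(2, Pow(Pow(Add(4, -1), 2), -1))) = Add(18564, Mul(2, Pow(Pow(3, 2), -1))) = Add(18564, Mul(2, Pow(9, -1))) = Add(18564, Mul(2, Rational(1, 9))) = Add(18564, Rational(2, 9)) = Rational(167078, 9)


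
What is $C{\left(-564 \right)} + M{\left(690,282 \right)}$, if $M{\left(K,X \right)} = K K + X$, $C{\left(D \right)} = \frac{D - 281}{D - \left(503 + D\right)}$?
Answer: $\frac{239620991}{503} \approx 4.7638 \cdot 10^{5}$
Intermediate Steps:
$C{\left(D \right)} = \frac{281}{503} - \frac{D}{503}$ ($C{\left(D \right)} = \frac{-281 + D}{-503} = \left(-281 + D\right) \left(- \frac{1}{503}\right) = \frac{281}{503} - \frac{D}{503}$)
$M{\left(K,X \right)} = X + K^{2}$ ($M{\left(K,X \right)} = K^{2} + X = X + K^{2}$)
$C{\left(-564 \right)} + M{\left(690,282 \right)} = \left(\frac{281}{503} - - \frac{564}{503}\right) + \left(282 + 690^{2}\right) = \left(\frac{281}{503} + \frac{564}{503}\right) + \left(282 + 476100\right) = \frac{845}{503} + 476382 = \frac{239620991}{503}$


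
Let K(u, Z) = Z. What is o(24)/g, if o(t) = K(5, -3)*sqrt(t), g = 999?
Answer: -2*sqrt(6)/333 ≈ -0.014712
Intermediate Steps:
o(t) = -3*sqrt(t)
o(24)/g = -6*sqrt(6)/999 = -6*sqrt(6)*(1/999) = -2*sqrt(6)/333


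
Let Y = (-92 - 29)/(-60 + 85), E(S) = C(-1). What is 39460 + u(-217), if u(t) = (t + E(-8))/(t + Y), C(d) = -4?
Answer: 218850685/5546 ≈ 39461.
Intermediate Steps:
E(S) = -4
Y = -121/25 ≈ -4.8400
u(t) = (-4 + t)/(-121/25 + t) (u(t) = (t - 4)/(t - 121/25) = (-4 + t)/(-121/25 + t))
39460 + u(-217) = 39460 + 25*(-4 - 217)/(-121 + 25*(-217)) = 39460 + 25*(-221)/(-121 - 5425) = 39460 + 25*(-221)/(-5546) = 39460 + 25*(-1/5546)*(-221) = 39460 + 5525/5546 = 218850685/5546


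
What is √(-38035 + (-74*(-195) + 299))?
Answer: I*√23306 ≈ 152.66*I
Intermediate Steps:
√(-38035 + (-74*(-195) + 299)) = √(-38035 + (14430 + 299)) = √(-38035 + 14729) = √(-23306) = I*√23306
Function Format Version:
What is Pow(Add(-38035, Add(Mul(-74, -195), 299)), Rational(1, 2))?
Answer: Mul(I, Pow(23306, Rational(1, 2))) ≈ Mul(152.66, I)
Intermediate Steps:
Pow(Add(-38035, Add(Mul(-74, -195), 299)), Rational(1, 2)) = Pow(Add(-38035, Add(14430, 299)), Rational(1, 2)) = Pow(Add(-38035, 14729), Rational(1, 2)) = Pow(-23306, Rational(1, 2)) = Mul(I, Pow(23306, Rational(1, 2)))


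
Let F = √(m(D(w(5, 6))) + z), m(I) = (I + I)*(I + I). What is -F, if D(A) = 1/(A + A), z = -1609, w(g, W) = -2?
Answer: -3*I*√715/2 ≈ -40.109*I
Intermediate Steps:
D(A) = 1/(2*A)
m(I) = 4*I² (m(I) = (2*I)*(2*I) = 4*I²)
F = 3*I*√715/2 (F = √(4*((½)/(-2))² - 1609) = √(4*((½)*(-½))² - 1609) = √(4*(-¼)² - 1609) = √(4*(1/16) - 1609) = √(¼ - 1609) = √(-6435/4) = 3*I*√715/2 ≈ 40.109*I)
-F = -3*I*√715/2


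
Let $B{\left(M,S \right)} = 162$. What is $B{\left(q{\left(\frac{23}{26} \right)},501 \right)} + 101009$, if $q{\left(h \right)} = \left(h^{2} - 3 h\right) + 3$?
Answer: $101171$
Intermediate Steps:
$q{\left(h \right)} = 3 + h^{2} - 3 h$
$B{\left(q{\left(\frac{23}{26} \right)},501 \right)} + 101009 = 162 + 101009 = 101171$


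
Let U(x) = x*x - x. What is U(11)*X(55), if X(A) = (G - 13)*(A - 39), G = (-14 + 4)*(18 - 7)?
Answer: -216480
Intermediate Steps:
G = -110 (G = -10*11 = -110)
X(A) = 4797 - 123*A (X(A) = (-110 - 13)*(A - 39) = -123*(-39 + A) = 4797 - 123*A)
U(x) = x² - x
U(11)*X(55) = (11*(-1 + 11))*(4797 - 123*55) = (11*10)*(4797 - 6765) = 110*(-1968) = -216480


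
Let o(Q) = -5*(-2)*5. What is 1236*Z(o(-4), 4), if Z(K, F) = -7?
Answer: -8652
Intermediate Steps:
o(Q) = 50 (o(Q) = 10*5 = 50)
1236*Z(o(-4), 4) = 1236*(-7) = -8652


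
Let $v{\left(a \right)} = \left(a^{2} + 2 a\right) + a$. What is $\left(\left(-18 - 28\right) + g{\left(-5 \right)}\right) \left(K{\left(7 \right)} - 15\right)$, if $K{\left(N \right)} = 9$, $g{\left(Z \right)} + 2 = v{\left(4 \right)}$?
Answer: $120$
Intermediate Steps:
$v{\left(a \right)} = a^{2} + 3 a$
$g{\left(Z \right)} = 26$ ($g{\left(Z \right)} = -2 + 4 \left(3 + 4\right) = -2 + 4 \cdot 7 = -2 + 28 = 26$)
$\left(\left(-18 - 28\right) + g{\left(-5 \right)}\right) \left(K{\left(7 \right)} - 15\right) = \left(\left(-18 - 28\right) + 26\right) \left(9 - 15\right) = \left(-46 + 26\right) \left(-6\right) = \left(-20\right) \left(-6\right) = 120$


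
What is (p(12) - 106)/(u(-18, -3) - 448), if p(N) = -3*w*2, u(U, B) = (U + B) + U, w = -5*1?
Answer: 76/487 ≈ 0.15606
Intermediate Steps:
w = -5
u(U, B) = B + 2*U (u(U, B) = (B + U) + U = B + 2*U)
p(N) = 30 (p(N) = -3*(-5)*2 = 15*2 = 30)
(p(12) - 106)/(u(-18, -3) - 448) = (30 - 106)/((-3 + 2*(-18)) - 448) = -76/((-3 - 36) - 448) = -76/(-39 - 448) = -76/(-487) = -76*(-1/487) = 76/487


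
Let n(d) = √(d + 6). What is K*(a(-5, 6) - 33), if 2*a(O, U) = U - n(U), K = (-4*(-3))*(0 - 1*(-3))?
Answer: -1080 - 36*√3 ≈ -1142.4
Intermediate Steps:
K = 36 (K = 12*(0 + 3) = 12*3 = 36)
n(d) = √(6 + d)
a(O, U) = U/2 - √(6 + U)/2 (a(O, U) = (U - √(6 + U))/2 = U/2 - √(6 + U)/2)
K*(a(-5, 6) - 33) = 36*(((½)*6 - √(6 + 6)/2) - 33) = 36*((3 - √3) - 33) = 36*(-30 - √3) = -1080 - 36*√3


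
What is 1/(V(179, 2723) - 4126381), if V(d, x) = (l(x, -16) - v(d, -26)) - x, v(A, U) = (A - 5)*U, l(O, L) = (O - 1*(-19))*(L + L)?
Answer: -1/4212324 ≈ -2.3740e-7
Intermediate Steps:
l(O, L) = 2*L*(19 + O) (l(O, L) = (O + 19)*(2*L) = (19 + O)*(2*L) = 2*L*(19 + O))
v(A, U) = U*(-5 + A) (v(A, U) = (-5 + A)*U = U*(-5 + A))
V(d, x) = -738 - 33*x + 26*d (V(d, x) = (2*(-16)*(19 + x) - (-26)*(-5 + d)) - x = ((-608 - 32*x) - (130 - 26*d)) - x = ((-608 - 32*x) + (-130 + 26*d)) - x = (-738 - 32*x + 26*d) - x = -738 - 33*x + 26*d)
1/(V(179, 2723) - 4126381) = 1/((-738 - 33*2723 + 26*179) - 4126381) = 1/((-738 - 89859 + 4654) - 4126381) = 1/(-85943 - 4126381) = 1/(-4212324) = -1/4212324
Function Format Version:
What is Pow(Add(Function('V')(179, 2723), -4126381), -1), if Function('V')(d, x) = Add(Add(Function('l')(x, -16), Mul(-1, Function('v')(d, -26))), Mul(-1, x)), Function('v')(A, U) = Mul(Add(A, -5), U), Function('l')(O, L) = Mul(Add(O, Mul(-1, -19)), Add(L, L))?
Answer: Rational(-1, 4212324) ≈ -2.3740e-7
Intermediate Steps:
Function('l')(O, L) = Mul(2, L, Add(19, O)) (Function('l')(O, L) = Mul(Add(O, 19), Mul(2, L)) = Mul(Add(19, O), Mul(2, L)) = Mul(2, L, Add(19, O)))
Function('v')(A, U) = Mul(U, Add(-5, A)) (Function('v')(A, U) = Mul(Add(-5, A), U) = Mul(U, Add(-5, A)))
Function('V')(d, x) = Add(-738, Mul(-33, x), Mul(26, d)) (Function('V')(d, x) = Add(Add(Mul(2, -16, Add(19, x)), Mul(-1, Mul(-26, Add(-5, d)))), Mul(-1, x)) = Add(Add(Add(-608, Mul(-32, x)), Mul(-1, Add(130, Mul(-26, d)))), Mul(-1, x)) = Add(Add(Add(-608, Mul(-32, x)), Add(-130, Mul(26, d))), Mul(-1, x)) = Add(Add(-738, Mul(-32, x), Mul(26, d)), Mul(-1, x)) = Add(-738, Mul(-33, x), Mul(26, d)))
Pow(Add(Function('V')(179, 2723), -4126381), -1) = Pow(Add(Add(-738, Mul(-33, 2723), Mul(26, 179)), -4126381), -1) = Pow(Add(Add(-738, -89859, 4654), -4126381), -1) = Pow(Add(-85943, -4126381), -1) = Pow(-4212324, -1) = Rational(-1, 4212324)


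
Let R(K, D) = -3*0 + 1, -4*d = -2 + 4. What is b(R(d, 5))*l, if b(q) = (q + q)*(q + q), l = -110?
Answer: -440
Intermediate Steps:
d = -1/2 (d = -(-2 + 4)/4 = -1/4*2 = -1/2 ≈ -0.50000)
R(K, D) = 1 (R(K, D) = 0 + 1 = 1)
b(q) = 4*q**2 (b(q) = (2*q)*(2*q) = 4*q**2)
b(R(d, 5))*l = (4*1**2)*(-110) = (4*1)*(-110) = 4*(-110) = -440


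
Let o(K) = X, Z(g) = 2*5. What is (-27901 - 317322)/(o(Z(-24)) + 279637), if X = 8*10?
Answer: -345223/279717 ≈ -1.2342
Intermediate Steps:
Z(g) = 10
X = 80
o(K) = 80
(-27901 - 317322)/(o(Z(-24)) + 279637) = (-27901 - 317322)/(80 + 279637) = -345223/279717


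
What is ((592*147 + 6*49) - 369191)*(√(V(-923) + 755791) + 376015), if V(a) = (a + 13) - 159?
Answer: -105988476095 - 845619*√83858 ≈ -1.0623e+11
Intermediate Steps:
V(a) = -146 + a (V(a) = (13 + a) - 159 = -146 + a)
((592*147 + 6*49) - 369191)*(√(V(-923) + 755791) + 376015) = ((592*147 + 6*49) - 369191)*(√((-146 - 923) + 755791) + 376015) = ((87024 + 294) - 369191)*(√(-1069 + 755791) + 376015) = (87318 - 369191)*(√754722 + 376015) = -281873*(3*√83858 + 376015) = -281873*(376015 + 3*√83858) = -105988476095 - 845619*√83858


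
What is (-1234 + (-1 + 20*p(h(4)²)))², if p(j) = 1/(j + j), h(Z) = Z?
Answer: 97515625/64 ≈ 1.5237e+6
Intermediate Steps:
p(j) = 1/(2*j)
(-1234 + (-1 + 20*p(h(4)²)))² = (-1234 + (-1 + 20*(1/(2*(4²)))))² = (-1234 + (-1 + 20*((½)/16)))² = (-1234 + (-1 + 20*((½)*(1/16))))² = (-1234 + (-1 + 20*(1/32)))² = (-1234 + (-1 + 5/8))² = (-1234 - 3/8)² = (-9875/8)² = 97515625/64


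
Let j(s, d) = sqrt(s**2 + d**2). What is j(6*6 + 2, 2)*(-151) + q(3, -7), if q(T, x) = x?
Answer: -7 - 302*sqrt(362) ≈ -5752.9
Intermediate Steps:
j(s, d) = sqrt(d**2 + s**2)
j(6*6 + 2, 2)*(-151) + q(3, -7) = sqrt(2**2 + (6*6 + 2)**2)*(-151) - 7 = sqrt(4 + (36 + 2)**2)*(-151) - 7 = sqrt(4 + 38**2)*(-151) - 7 = sqrt(4 + 1444)*(-151) - 7 = sqrt(1448)*(-151) - 7 = (2*sqrt(362))*(-151) - 7 = -302*sqrt(362) - 7 = -7 - 302*sqrt(362)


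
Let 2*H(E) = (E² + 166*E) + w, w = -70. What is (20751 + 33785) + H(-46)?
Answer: 51741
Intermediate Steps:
H(E) = -35 + E²/2 + 83*E (H(E) = ((E² + 166*E) - 70)/2 = (-70 + E² + 166*E)/2 = -35 + E²/2 + 83*E)
(20751 + 33785) + H(-46) = (20751 + 33785) + (-35 + (½)*(-46)² + 83*(-46)) = 54536 + (-35 + (½)*2116 - 3818) = 54536 + (-35 + 1058 - 3818) = 54536 - 2795 = 51741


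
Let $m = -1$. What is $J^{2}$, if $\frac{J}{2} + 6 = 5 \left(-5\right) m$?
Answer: $1444$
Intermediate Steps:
$J = 38$ ($J = -12 + 2 \cdot 5 \left(-5\right) \left(-1\right) = -12 + 2 \left(\left(-25\right) \left(-1\right)\right) = -12 + 2 \cdot 25 = -12 + 50 = 38$)
$J^{2} = 38^{2} = 1444$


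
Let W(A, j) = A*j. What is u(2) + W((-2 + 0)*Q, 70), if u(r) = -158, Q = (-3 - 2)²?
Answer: -3658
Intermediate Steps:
Q = 25 (Q = (-5)² = 25)
u(2) + W((-2 + 0)*Q, 70) = -158 + ((-2 + 0)*25)*70 = -158 - 2*25*70 = -158 - 50*70 = -158 - 3500 = -3658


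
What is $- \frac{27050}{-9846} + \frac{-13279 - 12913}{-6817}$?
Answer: $\frac{221143141}{33560091} \approx 6.5895$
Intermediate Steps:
$- \frac{27050}{-9846} + \frac{-13279 - 12913}{-6817} = \left(-27050\right) \left(- \frac{1}{9846}\right) - - \frac{26192}{6817} = \frac{13525}{4923} + \frac{26192}{6817} = \frac{221143141}{33560091}$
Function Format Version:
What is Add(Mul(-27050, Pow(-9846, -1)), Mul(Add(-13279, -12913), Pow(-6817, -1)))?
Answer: Rational(221143141, 33560091) ≈ 6.5895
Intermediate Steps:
Add(Mul(-27050, Pow(-9846, -1)), Mul(Add(-13279, -12913), Pow(-6817, -1))) = Add(Mul(-27050, Rational(-1, 9846)), Mul(-26192, Rational(-1, 6817))) = Add(Rational(13525, 4923), Rational(26192, 6817)) = Rational(221143141, 33560091)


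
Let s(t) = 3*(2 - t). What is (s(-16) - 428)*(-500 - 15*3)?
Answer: 203830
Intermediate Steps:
s(t) = 6 - 3*t
(s(-16) - 428)*(-500 - 15*3) = ((6 - 3*(-16)) - 428)*(-500 - 15*3) = ((6 + 48) - 428)*(-500 - 45) = (54 - 428)*(-545) = -374*(-545) = 203830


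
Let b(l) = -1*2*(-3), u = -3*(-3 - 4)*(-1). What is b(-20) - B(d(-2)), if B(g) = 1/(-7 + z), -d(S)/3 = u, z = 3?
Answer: 25/4 ≈ 6.2500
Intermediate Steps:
u = -21 (u = -3*(-7)*(-1) = 21*(-1) = -21)
d(S) = 63 (d(S) = -3*(-21) = 63)
B(g) = -1/4 (B(g) = 1/(-7 + 3) = 1/(-4) = -1/4)
b(l) = 6 (b(l) = -2*(-3) = 6)
b(-20) - B(d(-2)) = 6 - 1*(-1/4) = 6 + 1/4 = 25/4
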